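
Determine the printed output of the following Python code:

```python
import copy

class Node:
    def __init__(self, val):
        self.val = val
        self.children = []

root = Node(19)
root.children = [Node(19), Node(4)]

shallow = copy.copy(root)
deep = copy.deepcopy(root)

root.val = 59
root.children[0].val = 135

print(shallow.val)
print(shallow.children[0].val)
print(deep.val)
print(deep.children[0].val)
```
19
135
19
19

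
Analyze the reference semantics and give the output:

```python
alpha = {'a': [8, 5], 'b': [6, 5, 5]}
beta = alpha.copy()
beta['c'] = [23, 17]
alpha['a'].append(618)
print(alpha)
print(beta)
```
{'a': [8, 5, 618], 'b': [6, 5, 5]}
{'a': [8, 5, 618], 'b': [6, 5, 5], 'c': [23, 17]}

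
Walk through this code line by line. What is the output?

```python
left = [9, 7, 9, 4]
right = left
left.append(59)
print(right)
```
[9, 7, 9, 4, 59]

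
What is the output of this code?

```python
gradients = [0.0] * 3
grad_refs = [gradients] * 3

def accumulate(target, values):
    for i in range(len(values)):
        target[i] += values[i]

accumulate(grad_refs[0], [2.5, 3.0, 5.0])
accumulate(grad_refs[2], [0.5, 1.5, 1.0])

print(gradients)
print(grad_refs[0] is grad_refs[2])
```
[3.0, 4.5, 6.0]
True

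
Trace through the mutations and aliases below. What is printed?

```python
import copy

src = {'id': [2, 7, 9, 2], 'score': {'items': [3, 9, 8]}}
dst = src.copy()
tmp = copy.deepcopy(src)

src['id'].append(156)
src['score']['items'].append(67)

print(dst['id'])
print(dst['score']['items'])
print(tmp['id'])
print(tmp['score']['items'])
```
[2, 7, 9, 2, 156]
[3, 9, 8, 67]
[2, 7, 9, 2]
[3, 9, 8]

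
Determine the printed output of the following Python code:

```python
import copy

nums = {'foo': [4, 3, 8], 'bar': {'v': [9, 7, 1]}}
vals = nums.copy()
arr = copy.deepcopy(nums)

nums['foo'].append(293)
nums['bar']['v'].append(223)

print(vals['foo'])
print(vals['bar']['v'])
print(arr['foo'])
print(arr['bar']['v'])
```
[4, 3, 8, 293]
[9, 7, 1, 223]
[4, 3, 8]
[9, 7, 1]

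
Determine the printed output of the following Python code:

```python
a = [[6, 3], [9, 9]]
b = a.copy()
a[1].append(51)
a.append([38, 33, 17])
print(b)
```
[[6, 3], [9, 9, 51]]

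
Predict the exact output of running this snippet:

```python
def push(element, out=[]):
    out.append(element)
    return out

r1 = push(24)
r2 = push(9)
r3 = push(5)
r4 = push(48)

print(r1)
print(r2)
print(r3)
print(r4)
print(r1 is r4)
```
[24, 9, 5, 48]
[24, 9, 5, 48]
[24, 9, 5, 48]
[24, 9, 5, 48]
True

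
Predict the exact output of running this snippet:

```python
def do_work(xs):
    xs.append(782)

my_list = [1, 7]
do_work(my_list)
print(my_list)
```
[1, 7, 782]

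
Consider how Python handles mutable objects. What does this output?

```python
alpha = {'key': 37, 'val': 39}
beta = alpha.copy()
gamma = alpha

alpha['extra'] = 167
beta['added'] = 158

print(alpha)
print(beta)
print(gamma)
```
{'key': 37, 'val': 39, 'extra': 167}
{'key': 37, 'val': 39, 'added': 158}
{'key': 37, 'val': 39, 'extra': 167}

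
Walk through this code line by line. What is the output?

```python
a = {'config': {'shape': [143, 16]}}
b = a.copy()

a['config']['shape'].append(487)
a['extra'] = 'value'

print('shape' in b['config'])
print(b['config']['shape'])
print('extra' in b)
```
True
[143, 16, 487]
False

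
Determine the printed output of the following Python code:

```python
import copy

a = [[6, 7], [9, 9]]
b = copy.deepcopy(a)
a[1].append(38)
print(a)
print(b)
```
[[6, 7], [9, 9, 38]]
[[6, 7], [9, 9]]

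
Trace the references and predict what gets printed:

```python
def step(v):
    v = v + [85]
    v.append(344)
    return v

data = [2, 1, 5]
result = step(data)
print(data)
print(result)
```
[2, 1, 5]
[2, 1, 5, 85, 344]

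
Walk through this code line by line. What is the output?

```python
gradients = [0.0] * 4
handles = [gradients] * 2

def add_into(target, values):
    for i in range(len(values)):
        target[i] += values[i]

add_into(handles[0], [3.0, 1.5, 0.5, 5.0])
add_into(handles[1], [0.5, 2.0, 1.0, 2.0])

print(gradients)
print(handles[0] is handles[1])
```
[3.5, 3.5, 1.5, 7.0]
True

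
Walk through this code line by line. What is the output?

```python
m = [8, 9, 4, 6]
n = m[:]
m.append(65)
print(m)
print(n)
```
[8, 9, 4, 6, 65]
[8, 9, 4, 6]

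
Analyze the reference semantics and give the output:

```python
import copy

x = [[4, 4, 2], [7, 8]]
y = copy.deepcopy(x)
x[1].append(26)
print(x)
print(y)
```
[[4, 4, 2], [7, 8, 26]]
[[4, 4, 2], [7, 8]]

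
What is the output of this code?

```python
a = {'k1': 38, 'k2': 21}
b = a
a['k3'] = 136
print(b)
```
{'k1': 38, 'k2': 21, 'k3': 136}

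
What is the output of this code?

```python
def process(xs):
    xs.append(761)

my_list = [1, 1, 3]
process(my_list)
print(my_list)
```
[1, 1, 3, 761]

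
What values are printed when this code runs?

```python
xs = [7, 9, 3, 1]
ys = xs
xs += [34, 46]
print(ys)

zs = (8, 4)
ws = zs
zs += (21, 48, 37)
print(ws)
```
[7, 9, 3, 1, 34, 46]
(8, 4)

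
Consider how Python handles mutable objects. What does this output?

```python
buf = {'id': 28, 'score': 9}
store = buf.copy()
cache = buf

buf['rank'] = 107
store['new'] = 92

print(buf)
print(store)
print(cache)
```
{'id': 28, 'score': 9, 'rank': 107}
{'id': 28, 'score': 9, 'new': 92}
{'id': 28, 'score': 9, 'rank': 107}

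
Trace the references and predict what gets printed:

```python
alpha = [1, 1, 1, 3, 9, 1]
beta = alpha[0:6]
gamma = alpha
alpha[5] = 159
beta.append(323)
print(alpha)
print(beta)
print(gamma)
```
[1, 1, 1, 3, 9, 159]
[1, 1, 1, 3, 9, 1, 323]
[1, 1, 1, 3, 9, 159]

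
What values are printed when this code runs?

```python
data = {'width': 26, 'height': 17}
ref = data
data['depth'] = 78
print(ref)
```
{'width': 26, 'height': 17, 'depth': 78}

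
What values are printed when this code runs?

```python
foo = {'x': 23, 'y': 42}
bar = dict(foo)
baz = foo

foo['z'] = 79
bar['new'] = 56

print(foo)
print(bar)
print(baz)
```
{'x': 23, 'y': 42, 'z': 79}
{'x': 23, 'y': 42, 'new': 56}
{'x': 23, 'y': 42, 'z': 79}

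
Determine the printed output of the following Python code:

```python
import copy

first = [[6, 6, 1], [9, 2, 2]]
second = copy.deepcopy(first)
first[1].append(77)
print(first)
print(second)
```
[[6, 6, 1], [9, 2, 2, 77]]
[[6, 6, 1], [9, 2, 2]]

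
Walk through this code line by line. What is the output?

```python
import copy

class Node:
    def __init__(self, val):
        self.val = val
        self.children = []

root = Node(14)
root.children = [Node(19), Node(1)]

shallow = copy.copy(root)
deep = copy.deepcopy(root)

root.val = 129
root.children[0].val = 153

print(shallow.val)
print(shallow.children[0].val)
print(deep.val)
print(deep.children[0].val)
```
14
153
14
19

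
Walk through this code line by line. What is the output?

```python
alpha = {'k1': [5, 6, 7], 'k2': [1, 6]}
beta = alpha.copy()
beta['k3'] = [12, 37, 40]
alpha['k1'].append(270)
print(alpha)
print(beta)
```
{'k1': [5, 6, 7, 270], 'k2': [1, 6]}
{'k1': [5, 6, 7, 270], 'k2': [1, 6], 'k3': [12, 37, 40]}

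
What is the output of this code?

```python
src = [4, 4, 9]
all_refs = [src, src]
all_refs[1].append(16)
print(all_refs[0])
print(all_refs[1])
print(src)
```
[4, 4, 9, 16]
[4, 4, 9, 16]
[4, 4, 9, 16]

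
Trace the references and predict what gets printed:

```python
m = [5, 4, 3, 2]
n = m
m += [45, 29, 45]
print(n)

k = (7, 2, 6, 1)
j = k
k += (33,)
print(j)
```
[5, 4, 3, 2, 45, 29, 45]
(7, 2, 6, 1)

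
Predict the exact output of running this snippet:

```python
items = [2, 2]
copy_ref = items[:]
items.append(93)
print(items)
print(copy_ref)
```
[2, 2, 93]
[2, 2]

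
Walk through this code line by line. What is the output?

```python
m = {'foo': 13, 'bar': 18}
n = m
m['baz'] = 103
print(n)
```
{'foo': 13, 'bar': 18, 'baz': 103}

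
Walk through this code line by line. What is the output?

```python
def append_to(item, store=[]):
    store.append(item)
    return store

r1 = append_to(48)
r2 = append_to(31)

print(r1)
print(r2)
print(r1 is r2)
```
[48, 31]
[48, 31]
True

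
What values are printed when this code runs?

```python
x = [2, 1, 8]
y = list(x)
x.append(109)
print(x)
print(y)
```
[2, 1, 8, 109]
[2, 1, 8]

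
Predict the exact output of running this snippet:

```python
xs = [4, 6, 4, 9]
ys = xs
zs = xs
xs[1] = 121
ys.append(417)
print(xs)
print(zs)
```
[4, 121, 4, 9, 417]
[4, 121, 4, 9, 417]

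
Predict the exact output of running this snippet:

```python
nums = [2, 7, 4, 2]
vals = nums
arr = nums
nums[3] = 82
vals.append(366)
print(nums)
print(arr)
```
[2, 7, 4, 82, 366]
[2, 7, 4, 82, 366]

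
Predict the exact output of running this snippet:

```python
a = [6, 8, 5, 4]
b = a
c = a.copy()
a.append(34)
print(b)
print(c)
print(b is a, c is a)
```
[6, 8, 5, 4, 34]
[6, 8, 5, 4]
True False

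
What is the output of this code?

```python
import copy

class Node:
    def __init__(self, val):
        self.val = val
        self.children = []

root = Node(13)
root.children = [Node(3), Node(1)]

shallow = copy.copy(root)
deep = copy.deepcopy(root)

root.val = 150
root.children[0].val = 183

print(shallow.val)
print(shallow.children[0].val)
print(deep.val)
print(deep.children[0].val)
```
13
183
13
3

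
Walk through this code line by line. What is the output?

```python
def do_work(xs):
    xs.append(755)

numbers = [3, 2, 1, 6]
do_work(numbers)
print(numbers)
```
[3, 2, 1, 6, 755]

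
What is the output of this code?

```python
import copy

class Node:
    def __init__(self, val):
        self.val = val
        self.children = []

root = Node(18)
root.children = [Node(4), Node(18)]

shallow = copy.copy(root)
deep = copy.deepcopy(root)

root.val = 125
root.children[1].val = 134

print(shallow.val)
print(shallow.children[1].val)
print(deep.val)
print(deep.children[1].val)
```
18
134
18
18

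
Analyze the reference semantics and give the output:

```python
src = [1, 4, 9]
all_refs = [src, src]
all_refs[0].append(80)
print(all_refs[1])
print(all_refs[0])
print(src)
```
[1, 4, 9, 80]
[1, 4, 9, 80]
[1, 4, 9, 80]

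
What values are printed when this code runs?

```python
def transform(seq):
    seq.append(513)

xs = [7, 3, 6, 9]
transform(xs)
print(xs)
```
[7, 3, 6, 9, 513]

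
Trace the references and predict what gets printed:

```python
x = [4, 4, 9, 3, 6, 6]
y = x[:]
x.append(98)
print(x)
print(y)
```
[4, 4, 9, 3, 6, 6, 98]
[4, 4, 9, 3, 6, 6]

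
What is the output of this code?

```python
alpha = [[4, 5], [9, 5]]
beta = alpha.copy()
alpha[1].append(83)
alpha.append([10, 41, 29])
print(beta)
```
[[4, 5], [9, 5, 83]]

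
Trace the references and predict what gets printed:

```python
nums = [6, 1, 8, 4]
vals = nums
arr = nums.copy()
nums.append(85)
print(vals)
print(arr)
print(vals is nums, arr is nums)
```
[6, 1, 8, 4, 85]
[6, 1, 8, 4]
True False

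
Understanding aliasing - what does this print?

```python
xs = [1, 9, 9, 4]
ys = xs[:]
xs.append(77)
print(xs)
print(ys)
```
[1, 9, 9, 4, 77]
[1, 9, 9, 4]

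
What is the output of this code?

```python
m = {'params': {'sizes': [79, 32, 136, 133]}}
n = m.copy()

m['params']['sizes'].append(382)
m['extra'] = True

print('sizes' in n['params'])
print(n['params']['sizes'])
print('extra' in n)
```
True
[79, 32, 136, 133, 382]
False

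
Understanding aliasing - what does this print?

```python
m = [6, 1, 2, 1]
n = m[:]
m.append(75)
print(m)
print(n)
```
[6, 1, 2, 1, 75]
[6, 1, 2, 1]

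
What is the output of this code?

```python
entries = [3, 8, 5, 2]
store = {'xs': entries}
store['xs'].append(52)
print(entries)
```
[3, 8, 5, 2, 52]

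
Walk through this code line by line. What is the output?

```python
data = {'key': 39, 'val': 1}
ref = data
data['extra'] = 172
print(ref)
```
{'key': 39, 'val': 1, 'extra': 172}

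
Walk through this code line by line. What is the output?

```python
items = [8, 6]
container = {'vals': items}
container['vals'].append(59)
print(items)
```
[8, 6, 59]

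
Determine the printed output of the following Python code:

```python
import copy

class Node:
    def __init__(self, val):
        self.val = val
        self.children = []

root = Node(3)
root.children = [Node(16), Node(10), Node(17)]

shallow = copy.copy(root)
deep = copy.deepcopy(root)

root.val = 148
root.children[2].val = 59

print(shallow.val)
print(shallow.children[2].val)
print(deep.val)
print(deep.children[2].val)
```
3
59
3
17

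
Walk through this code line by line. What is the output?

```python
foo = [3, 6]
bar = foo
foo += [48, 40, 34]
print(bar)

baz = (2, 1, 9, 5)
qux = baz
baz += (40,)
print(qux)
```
[3, 6, 48, 40, 34]
(2, 1, 9, 5)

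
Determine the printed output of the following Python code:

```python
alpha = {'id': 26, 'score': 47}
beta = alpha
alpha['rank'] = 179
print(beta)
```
{'id': 26, 'score': 47, 'rank': 179}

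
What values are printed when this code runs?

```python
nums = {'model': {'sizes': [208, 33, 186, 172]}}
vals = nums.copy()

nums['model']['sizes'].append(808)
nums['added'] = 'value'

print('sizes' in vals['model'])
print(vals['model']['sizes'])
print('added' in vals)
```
True
[208, 33, 186, 172, 808]
False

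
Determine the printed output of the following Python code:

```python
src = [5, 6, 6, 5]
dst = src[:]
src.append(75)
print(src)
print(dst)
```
[5, 6, 6, 5, 75]
[5, 6, 6, 5]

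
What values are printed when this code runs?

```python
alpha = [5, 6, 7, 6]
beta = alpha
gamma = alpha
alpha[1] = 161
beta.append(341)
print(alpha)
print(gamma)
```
[5, 161, 7, 6, 341]
[5, 161, 7, 6, 341]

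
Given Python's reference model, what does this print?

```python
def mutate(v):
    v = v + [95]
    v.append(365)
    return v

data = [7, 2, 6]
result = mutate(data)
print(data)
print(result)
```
[7, 2, 6]
[7, 2, 6, 95, 365]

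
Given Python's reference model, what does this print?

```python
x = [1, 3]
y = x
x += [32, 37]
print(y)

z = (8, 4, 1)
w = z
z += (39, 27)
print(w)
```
[1, 3, 32, 37]
(8, 4, 1)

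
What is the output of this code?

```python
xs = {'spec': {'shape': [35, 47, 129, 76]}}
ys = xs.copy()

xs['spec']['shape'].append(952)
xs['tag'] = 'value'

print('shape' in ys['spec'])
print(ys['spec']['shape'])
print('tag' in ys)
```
True
[35, 47, 129, 76, 952]
False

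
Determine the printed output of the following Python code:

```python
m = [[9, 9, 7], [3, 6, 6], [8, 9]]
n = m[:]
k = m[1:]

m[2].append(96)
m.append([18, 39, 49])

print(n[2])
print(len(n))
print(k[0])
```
[8, 9, 96]
3
[3, 6, 6]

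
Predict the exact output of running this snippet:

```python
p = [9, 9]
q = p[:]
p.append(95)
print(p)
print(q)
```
[9, 9, 95]
[9, 9]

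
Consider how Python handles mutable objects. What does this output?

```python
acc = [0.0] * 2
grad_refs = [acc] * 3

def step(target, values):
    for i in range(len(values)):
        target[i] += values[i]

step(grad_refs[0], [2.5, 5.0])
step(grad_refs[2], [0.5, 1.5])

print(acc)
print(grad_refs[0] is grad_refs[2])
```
[3.0, 6.5]
True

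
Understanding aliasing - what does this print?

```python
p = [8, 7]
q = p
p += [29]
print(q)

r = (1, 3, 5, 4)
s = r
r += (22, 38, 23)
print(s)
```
[8, 7, 29]
(1, 3, 5, 4)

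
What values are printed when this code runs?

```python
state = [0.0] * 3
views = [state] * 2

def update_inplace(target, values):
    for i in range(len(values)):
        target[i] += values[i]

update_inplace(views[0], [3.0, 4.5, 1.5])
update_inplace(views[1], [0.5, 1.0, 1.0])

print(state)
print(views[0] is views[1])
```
[3.5, 5.5, 2.5]
True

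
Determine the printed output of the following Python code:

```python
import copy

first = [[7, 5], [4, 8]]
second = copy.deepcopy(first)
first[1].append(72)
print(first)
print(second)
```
[[7, 5], [4, 8, 72]]
[[7, 5], [4, 8]]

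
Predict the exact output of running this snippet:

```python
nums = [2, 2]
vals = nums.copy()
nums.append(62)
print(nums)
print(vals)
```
[2, 2, 62]
[2, 2]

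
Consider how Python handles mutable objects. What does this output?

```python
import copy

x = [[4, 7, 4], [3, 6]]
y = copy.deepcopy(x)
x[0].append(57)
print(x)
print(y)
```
[[4, 7, 4, 57], [3, 6]]
[[4, 7, 4], [3, 6]]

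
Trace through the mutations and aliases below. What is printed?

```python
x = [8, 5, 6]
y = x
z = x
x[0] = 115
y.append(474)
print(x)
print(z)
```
[115, 5, 6, 474]
[115, 5, 6, 474]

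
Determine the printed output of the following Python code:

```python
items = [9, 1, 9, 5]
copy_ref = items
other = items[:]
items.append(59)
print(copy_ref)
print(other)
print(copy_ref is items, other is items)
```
[9, 1, 9, 5, 59]
[9, 1, 9, 5]
True False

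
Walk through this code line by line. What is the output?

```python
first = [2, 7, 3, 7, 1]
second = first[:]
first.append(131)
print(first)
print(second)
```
[2, 7, 3, 7, 1, 131]
[2, 7, 3, 7, 1]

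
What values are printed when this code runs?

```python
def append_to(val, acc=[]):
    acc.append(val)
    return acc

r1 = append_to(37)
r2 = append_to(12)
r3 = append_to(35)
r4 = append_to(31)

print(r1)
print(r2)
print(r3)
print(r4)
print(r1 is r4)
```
[37, 12, 35, 31]
[37, 12, 35, 31]
[37, 12, 35, 31]
[37, 12, 35, 31]
True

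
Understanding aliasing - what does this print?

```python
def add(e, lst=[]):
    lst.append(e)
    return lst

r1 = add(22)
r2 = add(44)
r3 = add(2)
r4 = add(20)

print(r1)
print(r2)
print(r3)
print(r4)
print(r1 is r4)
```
[22, 44, 2, 20]
[22, 44, 2, 20]
[22, 44, 2, 20]
[22, 44, 2, 20]
True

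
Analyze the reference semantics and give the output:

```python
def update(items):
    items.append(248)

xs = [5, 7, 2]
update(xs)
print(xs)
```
[5, 7, 2, 248]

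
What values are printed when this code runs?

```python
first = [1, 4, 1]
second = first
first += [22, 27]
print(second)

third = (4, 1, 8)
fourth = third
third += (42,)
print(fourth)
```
[1, 4, 1, 22, 27]
(4, 1, 8)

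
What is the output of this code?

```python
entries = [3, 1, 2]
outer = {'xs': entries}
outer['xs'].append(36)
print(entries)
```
[3, 1, 2, 36]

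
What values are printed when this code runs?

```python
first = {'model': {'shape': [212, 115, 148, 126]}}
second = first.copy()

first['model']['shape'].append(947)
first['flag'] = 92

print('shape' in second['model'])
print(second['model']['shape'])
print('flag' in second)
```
True
[212, 115, 148, 126, 947]
False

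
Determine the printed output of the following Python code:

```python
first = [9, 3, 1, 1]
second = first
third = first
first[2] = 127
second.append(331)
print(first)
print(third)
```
[9, 3, 127, 1, 331]
[9, 3, 127, 1, 331]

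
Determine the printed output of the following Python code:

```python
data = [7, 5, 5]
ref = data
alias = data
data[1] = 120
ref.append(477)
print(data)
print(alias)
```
[7, 120, 5, 477]
[7, 120, 5, 477]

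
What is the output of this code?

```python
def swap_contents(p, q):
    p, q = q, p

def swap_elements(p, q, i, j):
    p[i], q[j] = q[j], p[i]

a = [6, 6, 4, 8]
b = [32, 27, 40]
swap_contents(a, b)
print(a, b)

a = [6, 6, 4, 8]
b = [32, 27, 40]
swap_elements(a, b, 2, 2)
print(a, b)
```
[6, 6, 4, 8] [32, 27, 40]
[6, 6, 40, 8] [32, 27, 4]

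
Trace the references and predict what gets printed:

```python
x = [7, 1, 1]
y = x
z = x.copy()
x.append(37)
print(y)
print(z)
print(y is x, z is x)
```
[7, 1, 1, 37]
[7, 1, 1]
True False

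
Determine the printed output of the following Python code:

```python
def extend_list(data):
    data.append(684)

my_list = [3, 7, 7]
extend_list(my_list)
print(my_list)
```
[3, 7, 7, 684]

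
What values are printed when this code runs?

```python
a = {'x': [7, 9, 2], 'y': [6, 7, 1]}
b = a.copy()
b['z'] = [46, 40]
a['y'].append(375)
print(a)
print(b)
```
{'x': [7, 9, 2], 'y': [6, 7, 1, 375]}
{'x': [7, 9, 2], 'y': [6, 7, 1, 375], 'z': [46, 40]}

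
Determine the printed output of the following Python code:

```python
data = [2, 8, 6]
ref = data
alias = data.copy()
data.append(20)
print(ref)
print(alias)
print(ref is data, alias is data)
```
[2, 8, 6, 20]
[2, 8, 6]
True False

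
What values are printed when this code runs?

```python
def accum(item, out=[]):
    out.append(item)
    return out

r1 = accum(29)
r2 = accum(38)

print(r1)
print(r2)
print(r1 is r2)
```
[29, 38]
[29, 38]
True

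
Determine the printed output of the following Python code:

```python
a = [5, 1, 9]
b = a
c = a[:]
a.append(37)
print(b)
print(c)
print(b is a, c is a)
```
[5, 1, 9, 37]
[5, 1, 9]
True False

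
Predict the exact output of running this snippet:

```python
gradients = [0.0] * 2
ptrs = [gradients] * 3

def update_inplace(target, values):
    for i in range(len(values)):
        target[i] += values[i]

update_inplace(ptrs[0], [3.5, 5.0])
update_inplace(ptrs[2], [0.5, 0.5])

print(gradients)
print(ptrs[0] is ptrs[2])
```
[4.0, 5.5]
True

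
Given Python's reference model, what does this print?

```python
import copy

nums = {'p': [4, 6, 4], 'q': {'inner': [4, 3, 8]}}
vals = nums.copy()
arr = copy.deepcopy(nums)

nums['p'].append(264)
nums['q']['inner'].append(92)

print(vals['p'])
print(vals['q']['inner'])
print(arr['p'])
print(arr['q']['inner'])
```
[4, 6, 4, 264]
[4, 3, 8, 92]
[4, 6, 4]
[4, 3, 8]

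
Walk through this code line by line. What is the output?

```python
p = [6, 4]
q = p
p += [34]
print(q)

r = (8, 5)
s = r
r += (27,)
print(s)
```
[6, 4, 34]
(8, 5)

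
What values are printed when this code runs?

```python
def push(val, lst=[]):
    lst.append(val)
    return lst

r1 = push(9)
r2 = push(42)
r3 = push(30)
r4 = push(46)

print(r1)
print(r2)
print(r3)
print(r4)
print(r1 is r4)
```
[9, 42, 30, 46]
[9, 42, 30, 46]
[9, 42, 30, 46]
[9, 42, 30, 46]
True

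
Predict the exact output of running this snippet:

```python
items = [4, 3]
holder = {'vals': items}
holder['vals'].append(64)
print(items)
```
[4, 3, 64]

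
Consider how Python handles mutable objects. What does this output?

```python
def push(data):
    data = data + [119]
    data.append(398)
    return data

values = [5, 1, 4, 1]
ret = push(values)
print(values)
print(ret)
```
[5, 1, 4, 1]
[5, 1, 4, 1, 119, 398]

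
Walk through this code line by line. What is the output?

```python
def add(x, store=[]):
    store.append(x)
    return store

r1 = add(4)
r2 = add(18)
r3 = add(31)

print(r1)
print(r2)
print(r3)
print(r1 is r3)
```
[4, 18, 31]
[4, 18, 31]
[4, 18, 31]
True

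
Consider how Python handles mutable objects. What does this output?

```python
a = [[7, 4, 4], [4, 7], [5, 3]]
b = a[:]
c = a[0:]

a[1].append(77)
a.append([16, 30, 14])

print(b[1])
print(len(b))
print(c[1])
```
[4, 7, 77]
3
[4, 7, 77]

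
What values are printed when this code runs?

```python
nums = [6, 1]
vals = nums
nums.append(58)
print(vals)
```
[6, 1, 58]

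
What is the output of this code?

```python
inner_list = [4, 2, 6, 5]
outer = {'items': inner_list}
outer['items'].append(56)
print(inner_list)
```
[4, 2, 6, 5, 56]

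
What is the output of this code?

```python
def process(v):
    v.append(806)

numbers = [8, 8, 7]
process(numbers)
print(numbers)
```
[8, 8, 7, 806]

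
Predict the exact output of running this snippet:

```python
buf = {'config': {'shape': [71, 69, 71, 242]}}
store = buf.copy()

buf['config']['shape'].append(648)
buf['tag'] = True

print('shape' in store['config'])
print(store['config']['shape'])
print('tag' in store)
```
True
[71, 69, 71, 242, 648]
False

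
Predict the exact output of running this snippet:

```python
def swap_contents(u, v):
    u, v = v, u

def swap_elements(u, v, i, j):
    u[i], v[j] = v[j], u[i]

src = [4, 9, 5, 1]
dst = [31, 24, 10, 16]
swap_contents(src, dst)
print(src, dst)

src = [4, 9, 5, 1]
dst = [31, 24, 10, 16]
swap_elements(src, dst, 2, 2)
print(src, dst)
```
[4, 9, 5, 1] [31, 24, 10, 16]
[4, 9, 10, 1] [31, 24, 5, 16]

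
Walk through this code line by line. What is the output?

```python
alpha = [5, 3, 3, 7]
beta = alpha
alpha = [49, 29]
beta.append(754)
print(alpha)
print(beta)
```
[49, 29]
[5, 3, 3, 7, 754]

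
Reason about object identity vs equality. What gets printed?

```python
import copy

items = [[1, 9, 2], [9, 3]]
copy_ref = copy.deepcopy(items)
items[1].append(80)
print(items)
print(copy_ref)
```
[[1, 9, 2], [9, 3, 80]]
[[1, 9, 2], [9, 3]]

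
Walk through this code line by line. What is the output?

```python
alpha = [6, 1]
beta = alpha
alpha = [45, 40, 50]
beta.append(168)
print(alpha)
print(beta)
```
[45, 40, 50]
[6, 1, 168]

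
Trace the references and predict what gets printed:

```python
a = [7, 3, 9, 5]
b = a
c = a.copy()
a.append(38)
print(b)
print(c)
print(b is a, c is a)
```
[7, 3, 9, 5, 38]
[7, 3, 9, 5]
True False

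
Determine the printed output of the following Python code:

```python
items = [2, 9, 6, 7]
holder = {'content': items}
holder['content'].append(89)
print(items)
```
[2, 9, 6, 7, 89]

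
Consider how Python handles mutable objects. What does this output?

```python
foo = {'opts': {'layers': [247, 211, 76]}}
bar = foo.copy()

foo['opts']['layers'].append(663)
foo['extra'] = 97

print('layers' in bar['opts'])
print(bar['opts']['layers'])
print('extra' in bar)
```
True
[247, 211, 76, 663]
False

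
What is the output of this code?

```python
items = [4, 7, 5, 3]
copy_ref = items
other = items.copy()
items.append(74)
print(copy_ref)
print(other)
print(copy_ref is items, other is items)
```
[4, 7, 5, 3, 74]
[4, 7, 5, 3]
True False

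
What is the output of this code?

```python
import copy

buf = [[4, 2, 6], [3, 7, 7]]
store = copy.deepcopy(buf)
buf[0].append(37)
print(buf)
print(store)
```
[[4, 2, 6, 37], [3, 7, 7]]
[[4, 2, 6], [3, 7, 7]]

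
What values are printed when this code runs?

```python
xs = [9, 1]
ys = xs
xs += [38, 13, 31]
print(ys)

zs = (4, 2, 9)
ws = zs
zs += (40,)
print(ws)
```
[9, 1, 38, 13, 31]
(4, 2, 9)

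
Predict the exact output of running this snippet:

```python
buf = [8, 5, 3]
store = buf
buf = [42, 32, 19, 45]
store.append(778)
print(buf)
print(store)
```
[42, 32, 19, 45]
[8, 5, 3, 778]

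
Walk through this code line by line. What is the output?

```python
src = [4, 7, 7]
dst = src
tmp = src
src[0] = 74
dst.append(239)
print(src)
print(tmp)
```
[74, 7, 7, 239]
[74, 7, 7, 239]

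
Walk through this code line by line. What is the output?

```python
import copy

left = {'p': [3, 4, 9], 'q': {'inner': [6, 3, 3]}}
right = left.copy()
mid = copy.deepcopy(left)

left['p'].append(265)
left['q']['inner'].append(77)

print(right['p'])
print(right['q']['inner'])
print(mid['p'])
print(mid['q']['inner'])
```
[3, 4, 9, 265]
[6, 3, 3, 77]
[3, 4, 9]
[6, 3, 3]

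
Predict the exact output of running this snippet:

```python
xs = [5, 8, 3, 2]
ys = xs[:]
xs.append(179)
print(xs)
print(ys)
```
[5, 8, 3, 2, 179]
[5, 8, 3, 2]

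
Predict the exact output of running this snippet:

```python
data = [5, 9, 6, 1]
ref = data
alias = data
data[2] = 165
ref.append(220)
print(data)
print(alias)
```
[5, 9, 165, 1, 220]
[5, 9, 165, 1, 220]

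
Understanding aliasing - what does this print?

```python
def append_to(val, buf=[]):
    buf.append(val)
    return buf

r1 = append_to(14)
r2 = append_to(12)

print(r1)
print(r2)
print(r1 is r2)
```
[14, 12]
[14, 12]
True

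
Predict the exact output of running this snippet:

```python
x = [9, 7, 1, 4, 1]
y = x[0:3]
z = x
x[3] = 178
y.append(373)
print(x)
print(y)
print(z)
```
[9, 7, 1, 178, 1]
[9, 7, 1, 373]
[9, 7, 1, 178, 1]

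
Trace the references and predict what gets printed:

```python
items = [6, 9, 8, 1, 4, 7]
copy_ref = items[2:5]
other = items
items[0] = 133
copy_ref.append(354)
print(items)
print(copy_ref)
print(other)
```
[133, 9, 8, 1, 4, 7]
[8, 1, 4, 354]
[133, 9, 8, 1, 4, 7]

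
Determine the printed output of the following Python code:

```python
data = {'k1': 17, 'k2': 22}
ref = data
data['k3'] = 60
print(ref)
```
{'k1': 17, 'k2': 22, 'k3': 60}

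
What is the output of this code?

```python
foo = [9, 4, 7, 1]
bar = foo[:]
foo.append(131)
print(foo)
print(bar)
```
[9, 4, 7, 1, 131]
[9, 4, 7, 1]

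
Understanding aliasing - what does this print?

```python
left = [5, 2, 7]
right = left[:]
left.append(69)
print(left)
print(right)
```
[5, 2, 7, 69]
[5, 2, 7]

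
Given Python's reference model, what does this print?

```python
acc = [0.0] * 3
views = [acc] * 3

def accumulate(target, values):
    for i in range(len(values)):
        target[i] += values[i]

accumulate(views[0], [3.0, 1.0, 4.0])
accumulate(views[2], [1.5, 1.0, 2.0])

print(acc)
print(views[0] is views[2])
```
[4.5, 2.0, 6.0]
True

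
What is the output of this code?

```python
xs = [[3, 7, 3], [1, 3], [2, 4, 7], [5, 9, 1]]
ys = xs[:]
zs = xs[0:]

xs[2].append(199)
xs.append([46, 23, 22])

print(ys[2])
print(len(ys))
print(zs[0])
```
[2, 4, 7, 199]
4
[3, 7, 3]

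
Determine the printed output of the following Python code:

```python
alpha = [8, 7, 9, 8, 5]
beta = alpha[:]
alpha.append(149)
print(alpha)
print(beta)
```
[8, 7, 9, 8, 5, 149]
[8, 7, 9, 8, 5]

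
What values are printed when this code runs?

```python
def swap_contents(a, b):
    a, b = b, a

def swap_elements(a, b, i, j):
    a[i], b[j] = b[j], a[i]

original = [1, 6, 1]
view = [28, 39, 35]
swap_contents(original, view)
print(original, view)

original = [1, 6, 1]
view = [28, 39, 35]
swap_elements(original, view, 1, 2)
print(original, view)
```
[1, 6, 1] [28, 39, 35]
[1, 35, 1] [28, 39, 6]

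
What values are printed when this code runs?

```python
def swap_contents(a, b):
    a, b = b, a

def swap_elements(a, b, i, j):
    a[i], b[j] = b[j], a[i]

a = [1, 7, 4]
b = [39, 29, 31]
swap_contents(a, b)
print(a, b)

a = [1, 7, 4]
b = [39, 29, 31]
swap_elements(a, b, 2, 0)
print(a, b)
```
[1, 7, 4] [39, 29, 31]
[1, 7, 39] [4, 29, 31]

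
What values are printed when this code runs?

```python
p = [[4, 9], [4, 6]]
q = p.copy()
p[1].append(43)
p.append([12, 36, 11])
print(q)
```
[[4, 9], [4, 6, 43]]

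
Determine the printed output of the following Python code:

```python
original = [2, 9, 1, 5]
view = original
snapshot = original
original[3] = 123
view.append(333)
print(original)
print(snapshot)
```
[2, 9, 1, 123, 333]
[2, 9, 1, 123, 333]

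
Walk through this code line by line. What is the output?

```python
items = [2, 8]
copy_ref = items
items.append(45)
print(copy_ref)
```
[2, 8, 45]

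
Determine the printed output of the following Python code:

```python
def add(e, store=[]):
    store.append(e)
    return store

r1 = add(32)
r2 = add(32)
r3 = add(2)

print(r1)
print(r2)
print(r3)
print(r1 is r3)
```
[32, 32, 2]
[32, 32, 2]
[32, 32, 2]
True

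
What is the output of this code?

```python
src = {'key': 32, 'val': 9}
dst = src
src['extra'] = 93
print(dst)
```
{'key': 32, 'val': 9, 'extra': 93}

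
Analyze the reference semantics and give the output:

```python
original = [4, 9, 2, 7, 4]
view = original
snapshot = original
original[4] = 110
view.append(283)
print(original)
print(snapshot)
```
[4, 9, 2, 7, 110, 283]
[4, 9, 2, 7, 110, 283]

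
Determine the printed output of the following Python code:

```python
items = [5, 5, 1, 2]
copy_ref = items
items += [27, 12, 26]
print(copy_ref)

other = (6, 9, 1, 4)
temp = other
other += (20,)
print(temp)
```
[5, 5, 1, 2, 27, 12, 26]
(6, 9, 1, 4)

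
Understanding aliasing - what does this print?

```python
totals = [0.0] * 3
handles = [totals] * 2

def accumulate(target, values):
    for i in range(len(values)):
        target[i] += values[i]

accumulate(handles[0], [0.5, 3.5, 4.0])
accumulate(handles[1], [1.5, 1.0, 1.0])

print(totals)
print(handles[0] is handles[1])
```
[2.0, 4.5, 5.0]
True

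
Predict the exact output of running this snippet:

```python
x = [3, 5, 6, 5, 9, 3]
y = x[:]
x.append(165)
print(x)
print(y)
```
[3, 5, 6, 5, 9, 3, 165]
[3, 5, 6, 5, 9, 3]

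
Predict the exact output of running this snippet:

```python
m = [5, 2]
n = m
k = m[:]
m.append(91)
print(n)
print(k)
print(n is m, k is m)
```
[5, 2, 91]
[5, 2]
True False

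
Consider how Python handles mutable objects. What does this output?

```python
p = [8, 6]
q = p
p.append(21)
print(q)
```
[8, 6, 21]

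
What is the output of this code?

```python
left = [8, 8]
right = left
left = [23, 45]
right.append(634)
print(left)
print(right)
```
[23, 45]
[8, 8, 634]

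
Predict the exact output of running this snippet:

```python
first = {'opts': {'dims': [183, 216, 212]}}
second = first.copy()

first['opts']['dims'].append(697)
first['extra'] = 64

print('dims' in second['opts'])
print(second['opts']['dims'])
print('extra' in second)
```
True
[183, 216, 212, 697]
False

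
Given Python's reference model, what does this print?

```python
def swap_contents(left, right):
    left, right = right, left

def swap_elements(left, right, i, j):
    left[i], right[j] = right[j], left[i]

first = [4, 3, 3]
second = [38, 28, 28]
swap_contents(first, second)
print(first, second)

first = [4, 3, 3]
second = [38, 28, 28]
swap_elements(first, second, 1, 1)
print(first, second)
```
[4, 3, 3] [38, 28, 28]
[4, 28, 3] [38, 3, 28]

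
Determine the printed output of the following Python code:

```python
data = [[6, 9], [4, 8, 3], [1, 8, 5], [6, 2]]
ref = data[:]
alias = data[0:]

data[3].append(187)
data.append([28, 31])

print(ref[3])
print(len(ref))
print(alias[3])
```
[6, 2, 187]
4
[6, 2, 187]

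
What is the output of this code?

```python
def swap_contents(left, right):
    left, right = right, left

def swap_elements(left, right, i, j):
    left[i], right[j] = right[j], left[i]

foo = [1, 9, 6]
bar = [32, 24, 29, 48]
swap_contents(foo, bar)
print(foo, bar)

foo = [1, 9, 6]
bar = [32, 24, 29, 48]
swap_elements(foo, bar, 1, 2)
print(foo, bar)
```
[1, 9, 6] [32, 24, 29, 48]
[1, 29, 6] [32, 24, 9, 48]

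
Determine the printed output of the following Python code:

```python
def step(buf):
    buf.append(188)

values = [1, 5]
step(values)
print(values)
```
[1, 5, 188]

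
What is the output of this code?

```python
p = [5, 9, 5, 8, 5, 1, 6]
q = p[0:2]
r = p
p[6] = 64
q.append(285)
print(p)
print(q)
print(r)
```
[5, 9, 5, 8, 5, 1, 64]
[5, 9, 285]
[5, 9, 5, 8, 5, 1, 64]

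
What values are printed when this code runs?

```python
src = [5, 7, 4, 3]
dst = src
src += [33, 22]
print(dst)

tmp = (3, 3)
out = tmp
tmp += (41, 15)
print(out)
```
[5, 7, 4, 3, 33, 22]
(3, 3)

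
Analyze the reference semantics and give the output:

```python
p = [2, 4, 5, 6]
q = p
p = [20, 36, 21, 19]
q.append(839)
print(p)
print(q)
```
[20, 36, 21, 19]
[2, 4, 5, 6, 839]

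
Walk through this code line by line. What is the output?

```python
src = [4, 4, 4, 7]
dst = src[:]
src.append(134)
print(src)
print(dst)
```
[4, 4, 4, 7, 134]
[4, 4, 4, 7]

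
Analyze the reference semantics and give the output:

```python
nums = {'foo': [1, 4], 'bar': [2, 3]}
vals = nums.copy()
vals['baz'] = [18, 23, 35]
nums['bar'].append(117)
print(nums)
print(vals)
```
{'foo': [1, 4], 'bar': [2, 3, 117]}
{'foo': [1, 4], 'bar': [2, 3, 117], 'baz': [18, 23, 35]}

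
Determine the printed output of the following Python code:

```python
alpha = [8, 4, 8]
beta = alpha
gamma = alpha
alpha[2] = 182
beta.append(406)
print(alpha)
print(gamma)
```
[8, 4, 182, 406]
[8, 4, 182, 406]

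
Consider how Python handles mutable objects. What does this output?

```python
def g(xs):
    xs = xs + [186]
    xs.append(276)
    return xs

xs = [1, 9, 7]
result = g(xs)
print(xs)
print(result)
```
[1, 9, 7]
[1, 9, 7, 186, 276]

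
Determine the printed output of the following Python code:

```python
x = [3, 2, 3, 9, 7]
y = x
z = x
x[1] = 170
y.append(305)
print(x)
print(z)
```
[3, 170, 3, 9, 7, 305]
[3, 170, 3, 9, 7, 305]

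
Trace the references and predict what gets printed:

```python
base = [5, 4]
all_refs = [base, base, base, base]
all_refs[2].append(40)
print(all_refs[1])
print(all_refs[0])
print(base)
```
[5, 4, 40]
[5, 4, 40]
[5, 4, 40]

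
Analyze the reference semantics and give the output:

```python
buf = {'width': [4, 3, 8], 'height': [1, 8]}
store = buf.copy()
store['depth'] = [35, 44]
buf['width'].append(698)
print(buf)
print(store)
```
{'width': [4, 3, 8, 698], 'height': [1, 8]}
{'width': [4, 3, 8, 698], 'height': [1, 8], 'depth': [35, 44]}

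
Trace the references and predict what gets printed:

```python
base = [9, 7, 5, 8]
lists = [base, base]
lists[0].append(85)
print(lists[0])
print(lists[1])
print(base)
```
[9, 7, 5, 8, 85]
[9, 7, 5, 8, 85]
[9, 7, 5, 8, 85]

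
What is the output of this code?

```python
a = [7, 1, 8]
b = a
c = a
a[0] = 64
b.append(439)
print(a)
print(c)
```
[64, 1, 8, 439]
[64, 1, 8, 439]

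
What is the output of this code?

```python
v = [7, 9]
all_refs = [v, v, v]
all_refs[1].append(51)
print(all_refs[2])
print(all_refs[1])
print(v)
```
[7, 9, 51]
[7, 9, 51]
[7, 9, 51]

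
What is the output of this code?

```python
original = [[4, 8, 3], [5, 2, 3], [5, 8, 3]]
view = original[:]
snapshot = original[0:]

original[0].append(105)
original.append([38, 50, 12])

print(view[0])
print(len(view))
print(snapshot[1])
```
[4, 8, 3, 105]
3
[5, 2, 3]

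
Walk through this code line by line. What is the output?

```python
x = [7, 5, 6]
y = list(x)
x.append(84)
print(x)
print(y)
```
[7, 5, 6, 84]
[7, 5, 6]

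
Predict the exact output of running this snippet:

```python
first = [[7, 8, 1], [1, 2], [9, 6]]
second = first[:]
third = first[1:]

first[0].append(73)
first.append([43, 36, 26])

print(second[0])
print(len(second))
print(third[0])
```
[7, 8, 1, 73]
3
[1, 2]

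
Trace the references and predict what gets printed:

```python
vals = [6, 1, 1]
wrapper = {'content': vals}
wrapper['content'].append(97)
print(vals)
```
[6, 1, 1, 97]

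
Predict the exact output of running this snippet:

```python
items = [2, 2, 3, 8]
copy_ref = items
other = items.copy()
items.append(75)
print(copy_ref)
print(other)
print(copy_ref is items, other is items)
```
[2, 2, 3, 8, 75]
[2, 2, 3, 8]
True False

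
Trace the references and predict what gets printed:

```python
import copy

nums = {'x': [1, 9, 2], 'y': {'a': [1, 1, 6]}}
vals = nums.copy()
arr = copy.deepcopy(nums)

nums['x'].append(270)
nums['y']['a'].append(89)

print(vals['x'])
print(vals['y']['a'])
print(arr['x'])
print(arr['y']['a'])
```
[1, 9, 2, 270]
[1, 1, 6, 89]
[1, 9, 2]
[1, 1, 6]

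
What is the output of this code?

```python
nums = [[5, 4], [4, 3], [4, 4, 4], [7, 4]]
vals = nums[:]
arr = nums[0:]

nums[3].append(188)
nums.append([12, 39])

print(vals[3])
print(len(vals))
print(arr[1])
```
[7, 4, 188]
4
[4, 3]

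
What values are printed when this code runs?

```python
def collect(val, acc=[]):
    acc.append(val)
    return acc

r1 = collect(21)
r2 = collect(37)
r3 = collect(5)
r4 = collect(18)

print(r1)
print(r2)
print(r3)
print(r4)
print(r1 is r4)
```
[21, 37, 5, 18]
[21, 37, 5, 18]
[21, 37, 5, 18]
[21, 37, 5, 18]
True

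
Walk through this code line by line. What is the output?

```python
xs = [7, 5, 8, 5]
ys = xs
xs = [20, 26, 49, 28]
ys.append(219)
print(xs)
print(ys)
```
[20, 26, 49, 28]
[7, 5, 8, 5, 219]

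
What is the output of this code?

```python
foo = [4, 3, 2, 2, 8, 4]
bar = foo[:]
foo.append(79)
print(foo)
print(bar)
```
[4, 3, 2, 2, 8, 4, 79]
[4, 3, 2, 2, 8, 4]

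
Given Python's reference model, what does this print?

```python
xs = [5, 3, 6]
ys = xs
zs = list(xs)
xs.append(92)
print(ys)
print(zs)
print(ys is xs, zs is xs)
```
[5, 3, 6, 92]
[5, 3, 6]
True False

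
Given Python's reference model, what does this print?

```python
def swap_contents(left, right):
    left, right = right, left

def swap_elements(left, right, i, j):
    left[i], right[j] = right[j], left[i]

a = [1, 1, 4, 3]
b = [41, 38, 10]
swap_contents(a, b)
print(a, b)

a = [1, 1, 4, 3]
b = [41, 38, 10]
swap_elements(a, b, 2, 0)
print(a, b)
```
[1, 1, 4, 3] [41, 38, 10]
[1, 1, 41, 3] [4, 38, 10]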